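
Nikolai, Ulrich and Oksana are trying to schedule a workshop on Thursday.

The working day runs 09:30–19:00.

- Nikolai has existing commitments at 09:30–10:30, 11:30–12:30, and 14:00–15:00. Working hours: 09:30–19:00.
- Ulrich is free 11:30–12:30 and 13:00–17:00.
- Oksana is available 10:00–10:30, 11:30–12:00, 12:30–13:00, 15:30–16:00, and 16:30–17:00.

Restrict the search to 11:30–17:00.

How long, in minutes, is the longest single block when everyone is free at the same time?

30 minutes

Nikolai free within 09:30–19:00: 10:30–11:30, 12:30–14:00, 15:00–19:00.
Nikolai ∩ Ulrich: 13:00–14:00, 15:00–17:00.
Nikolai ∩ Ulrich ∩ Oksana: 15:30–16:00, 16:30–17:00.
Restricted to 11:30–17:00: 15:30–16:00, 16:30–17:00.
Common window lengths: 30, 30 min; longest is 30.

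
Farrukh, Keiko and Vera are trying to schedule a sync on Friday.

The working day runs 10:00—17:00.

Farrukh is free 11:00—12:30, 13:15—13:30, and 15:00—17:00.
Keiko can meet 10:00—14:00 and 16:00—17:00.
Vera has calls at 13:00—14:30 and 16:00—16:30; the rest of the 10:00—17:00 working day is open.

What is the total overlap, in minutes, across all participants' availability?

Vera free within 10:00–17:00: 10:00–13:00, 14:30–16:00, 16:30–17:00.
Farrukh ∩ Keiko: 11:00–12:30, 13:15–13:30, 16:00–17:00.
Farrukh ∩ Keiko ∩ Vera: 11:00–12:30, 16:30–17:00.
Total common minutes: 90 + 30 = 120.

120 minutes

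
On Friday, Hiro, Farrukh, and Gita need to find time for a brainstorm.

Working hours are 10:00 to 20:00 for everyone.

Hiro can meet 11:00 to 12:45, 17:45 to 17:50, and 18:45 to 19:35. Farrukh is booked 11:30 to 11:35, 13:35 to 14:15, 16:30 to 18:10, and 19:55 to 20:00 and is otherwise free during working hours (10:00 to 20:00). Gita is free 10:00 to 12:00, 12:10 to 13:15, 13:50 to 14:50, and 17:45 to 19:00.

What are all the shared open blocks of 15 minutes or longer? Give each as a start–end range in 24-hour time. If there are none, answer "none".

Farrukh free within 10:00–20:00: 10:00–11:30, 11:35–13:35, 14:15–16:30, 18:10–19:55.
Hiro ∩ Farrukh: 11:00–11:30, 11:35–12:45, 18:45–19:35.
Hiro ∩ Farrukh ∩ Gita: 11:00–11:30, 11:35–12:00, 12:10–12:45, 18:45–19:00.
Windows ≥ 15 min: 11:00–11:30, 11:35–12:00, 12:10–12:45, 18:45–19:00.

11:00–11:30, 11:35–12:00, 12:10–12:45, 18:45–19:00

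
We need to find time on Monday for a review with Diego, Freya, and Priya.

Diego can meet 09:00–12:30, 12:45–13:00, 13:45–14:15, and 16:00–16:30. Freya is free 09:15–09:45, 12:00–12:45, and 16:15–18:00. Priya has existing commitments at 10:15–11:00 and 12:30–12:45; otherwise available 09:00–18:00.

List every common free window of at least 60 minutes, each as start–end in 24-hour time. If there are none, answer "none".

none

Priya free within 09:00–18:00: 09:00–10:15, 11:00–12:30, 12:45–18:00.
Diego ∩ Freya: 09:15–09:45, 12:00–12:30, 16:15–16:30.
Diego ∩ Freya ∩ Priya: 09:15–09:45, 12:00–12:30, 16:15–16:30.
Windows ≥ 60 min: (none).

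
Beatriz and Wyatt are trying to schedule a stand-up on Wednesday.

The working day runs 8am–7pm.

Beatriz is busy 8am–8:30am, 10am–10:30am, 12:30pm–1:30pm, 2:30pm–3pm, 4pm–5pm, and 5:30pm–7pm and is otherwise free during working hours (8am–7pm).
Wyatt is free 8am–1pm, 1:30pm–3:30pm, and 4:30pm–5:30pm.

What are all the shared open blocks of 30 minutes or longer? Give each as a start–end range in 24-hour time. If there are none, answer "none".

08:30–10:00, 10:30–12:30, 13:30–14:30, 15:00–15:30, 17:00–17:30

Beatriz free within 08:00–19:00: 08:30–10:00, 10:30–12:30, 13:30–14:30, 15:00–16:00, 17:00–17:30.
Beatriz ∩ Wyatt: 08:30–10:00, 10:30–12:30, 13:30–14:30, 15:00–15:30, 17:00–17:30.
Windows ≥ 30 min: 08:30–10:00, 10:30–12:30, 13:30–14:30, 15:00–15:30, 17:00–17:30.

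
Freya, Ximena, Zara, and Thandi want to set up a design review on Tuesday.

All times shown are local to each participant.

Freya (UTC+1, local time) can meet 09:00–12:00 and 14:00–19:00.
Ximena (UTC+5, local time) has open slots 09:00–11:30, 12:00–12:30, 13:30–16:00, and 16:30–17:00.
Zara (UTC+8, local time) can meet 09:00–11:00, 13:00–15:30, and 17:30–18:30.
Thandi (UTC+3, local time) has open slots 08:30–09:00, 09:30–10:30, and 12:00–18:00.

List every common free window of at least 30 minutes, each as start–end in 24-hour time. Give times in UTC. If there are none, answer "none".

Freya → UTC: 08:00–11:00, 13:00–18:00.
Ximena → UTC: 04:00–06:30, 07:00–07:30, 08:30–11:00, 11:30–12:00.
Zara → UTC: 01:00–03:00, 05:00–07:30, 09:30–10:30.
Thandi → UTC: 05:30–06:00, 06:30–07:30, 09:00–15:00.
Freya ∩ Ximena: 08:30–11:00.
Freya ∩ Ximena ∩ Zara: 09:30–10:30.
Freya ∩ Ximena ∩ Zara ∩ Thandi: 09:30–10:30.
Windows ≥ 30 min: 09:30–10:30.

09:30–10:30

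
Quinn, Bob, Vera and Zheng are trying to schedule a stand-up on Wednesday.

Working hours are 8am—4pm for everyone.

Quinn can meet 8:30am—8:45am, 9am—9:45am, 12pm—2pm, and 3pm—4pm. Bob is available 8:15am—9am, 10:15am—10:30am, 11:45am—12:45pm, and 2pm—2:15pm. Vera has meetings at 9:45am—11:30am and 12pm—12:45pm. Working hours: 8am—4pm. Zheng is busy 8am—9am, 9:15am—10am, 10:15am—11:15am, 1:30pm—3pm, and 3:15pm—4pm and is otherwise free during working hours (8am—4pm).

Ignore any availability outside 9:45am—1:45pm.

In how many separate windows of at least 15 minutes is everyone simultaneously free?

0

Vera free within 08:00–16:00: 08:00–09:45, 11:30–12:00, 12:45–16:00.
Zheng free within 08:00–16:00: 09:00–09:15, 10:00–10:15, 11:15–13:30, 15:00–15:15.
Quinn ∩ Bob: 08:30–08:45, 12:00–12:45.
Quinn ∩ Bob ∩ Vera: 08:30–08:45.
Quinn ∩ Bob ∩ Vera ∩ Zheng: (none).
Restricted to 09:45–13:45: (none).
Windows ≥ 15 min: (none).
That's 0 windows.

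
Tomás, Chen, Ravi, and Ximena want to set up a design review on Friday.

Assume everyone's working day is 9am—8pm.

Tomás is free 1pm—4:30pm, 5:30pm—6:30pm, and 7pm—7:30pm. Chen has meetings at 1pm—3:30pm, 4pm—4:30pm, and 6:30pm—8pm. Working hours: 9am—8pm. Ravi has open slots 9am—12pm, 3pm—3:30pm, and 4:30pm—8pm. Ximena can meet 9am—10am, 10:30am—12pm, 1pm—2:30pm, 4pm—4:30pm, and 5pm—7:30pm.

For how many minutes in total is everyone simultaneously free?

Chen free within 09:00–20:00: 09:00–13:00, 15:30–16:00, 16:30–18:30.
Tomás ∩ Chen: 15:30–16:00, 17:30–18:30.
Tomás ∩ Chen ∩ Ravi: 17:30–18:30.
Tomás ∩ Chen ∩ Ravi ∩ Ximena: 17:30–18:30.
Total common minutes: 60.

60 minutes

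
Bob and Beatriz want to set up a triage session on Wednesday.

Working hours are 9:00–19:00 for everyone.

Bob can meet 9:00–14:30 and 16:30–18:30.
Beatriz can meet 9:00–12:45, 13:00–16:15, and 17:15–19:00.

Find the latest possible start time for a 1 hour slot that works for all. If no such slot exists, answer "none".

Bob ∩ Beatriz: 09:00–12:45, 13:00–14:30, 17:15–18:30.
Windows ≥ 60 min: 09:00–12:45, 13:00–14:30, 17:15–18:30.
Latest start in the last window 17:15–18:30 is 18:30 − 60 min = 17:30.

17:30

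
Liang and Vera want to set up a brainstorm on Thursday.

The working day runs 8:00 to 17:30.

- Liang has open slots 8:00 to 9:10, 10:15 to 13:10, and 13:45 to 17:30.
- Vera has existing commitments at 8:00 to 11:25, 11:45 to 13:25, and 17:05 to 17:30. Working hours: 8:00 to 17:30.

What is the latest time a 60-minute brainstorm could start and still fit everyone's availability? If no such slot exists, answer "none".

16:05

Vera free within 08:00–17:30: 11:25–11:45, 13:25–17:05.
Liang ∩ Vera: 11:25–11:45, 13:45–17:05.
Windows ≥ 60 min: 13:45–17:05.
Latest start in the last window 13:45–17:05 is 17:05 − 60 min = 16:05.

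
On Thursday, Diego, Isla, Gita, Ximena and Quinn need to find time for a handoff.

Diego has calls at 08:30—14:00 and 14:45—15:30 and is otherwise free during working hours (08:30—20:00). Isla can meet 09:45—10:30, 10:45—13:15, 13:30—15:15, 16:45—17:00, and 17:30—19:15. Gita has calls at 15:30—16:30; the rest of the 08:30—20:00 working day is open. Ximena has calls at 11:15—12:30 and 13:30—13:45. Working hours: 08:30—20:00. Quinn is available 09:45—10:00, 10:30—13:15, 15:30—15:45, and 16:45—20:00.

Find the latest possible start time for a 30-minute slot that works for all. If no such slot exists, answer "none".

Diego free within 08:30–20:00: 14:00–14:45, 15:30–20:00.
Gita free within 08:30–20:00: 08:30–15:30, 16:30–20:00.
Ximena free within 08:30–20:00: 08:30–11:15, 12:30–13:30, 13:45–20:00.
Diego ∩ Isla: 14:00–14:45, 16:45–17:00, 17:30–19:15.
Diego ∩ Isla ∩ Gita: 14:00–14:45, 16:45–17:00, 17:30–19:15.
Diego ∩ Isla ∩ Gita ∩ Ximena: 14:00–14:45, 16:45–17:00, 17:30–19:15.
Diego ∩ Isla ∩ Gita ∩ Ximena ∩ Quinn: 16:45–17:00, 17:30–19:15.
Windows ≥ 30 min: 17:30–19:15.
Latest start in the last window 17:30–19:15 is 19:15 − 30 min = 18:45.

18:45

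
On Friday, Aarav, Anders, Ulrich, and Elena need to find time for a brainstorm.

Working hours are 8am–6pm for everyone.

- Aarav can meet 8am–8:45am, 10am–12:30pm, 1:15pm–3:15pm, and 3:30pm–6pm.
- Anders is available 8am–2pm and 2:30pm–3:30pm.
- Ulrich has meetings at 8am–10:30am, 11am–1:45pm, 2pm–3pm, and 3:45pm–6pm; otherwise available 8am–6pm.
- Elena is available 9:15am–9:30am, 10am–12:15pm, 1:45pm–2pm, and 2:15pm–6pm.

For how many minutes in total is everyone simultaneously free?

60 minutes

Ulrich free within 08:00–18:00: 10:30–11:00, 13:45–14:00, 15:00–15:45.
Aarav ∩ Anders: 08:00–08:45, 10:00–12:30, 13:15–14:00, 14:30–15:15.
Aarav ∩ Anders ∩ Ulrich: 10:30–11:00, 13:45–14:00, 15:00–15:15.
Aarav ∩ Anders ∩ Ulrich ∩ Elena: 10:30–11:00, 13:45–14:00, 15:00–15:15.
Total common minutes: 30 + 15 + 15 = 60.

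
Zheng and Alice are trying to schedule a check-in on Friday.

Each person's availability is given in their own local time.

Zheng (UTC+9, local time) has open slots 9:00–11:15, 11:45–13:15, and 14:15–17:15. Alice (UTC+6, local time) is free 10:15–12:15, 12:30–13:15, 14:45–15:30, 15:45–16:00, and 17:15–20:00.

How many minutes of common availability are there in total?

105 minutes

Zheng → UTC: 00:00–02:15, 02:45–04:15, 05:15–08:15.
Alice → UTC: 04:15–06:15, 06:30–07:15, 08:45–09:30, 09:45–10:00, 11:15–14:00.
Zheng ∩ Alice: 05:15–06:15, 06:30–07:15.
Total common minutes: 60 + 45 = 105.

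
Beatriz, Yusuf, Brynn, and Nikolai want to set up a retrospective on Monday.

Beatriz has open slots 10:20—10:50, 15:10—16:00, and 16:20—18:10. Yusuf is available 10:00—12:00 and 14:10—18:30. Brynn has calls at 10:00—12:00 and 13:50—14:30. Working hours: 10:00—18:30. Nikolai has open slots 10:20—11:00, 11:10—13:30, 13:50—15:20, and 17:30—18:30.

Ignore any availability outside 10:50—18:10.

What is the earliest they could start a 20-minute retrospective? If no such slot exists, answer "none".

17:30

Brynn free within 10:00–18:30: 12:00–13:50, 14:30–18:30.
Beatriz ∩ Yusuf: 10:20–10:50, 15:10–16:00, 16:20–18:10.
Beatriz ∩ Yusuf ∩ Brynn: 15:10–16:00, 16:20–18:10.
Beatriz ∩ Yusuf ∩ Brynn ∩ Nikolai: 15:10–15:20, 17:30–18:10.
Restricted to 10:50–18:10: 15:10–15:20, 17:30–18:10.
Windows ≥ 20 min: 17:30–18:10.
Earliest such window starts at 17:30.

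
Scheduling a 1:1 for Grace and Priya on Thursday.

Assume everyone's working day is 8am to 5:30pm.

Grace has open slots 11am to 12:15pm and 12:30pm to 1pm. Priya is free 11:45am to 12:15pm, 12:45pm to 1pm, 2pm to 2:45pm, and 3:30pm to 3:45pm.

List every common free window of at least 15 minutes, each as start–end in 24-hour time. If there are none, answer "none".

Grace ∩ Priya: 11:45–12:15, 12:45–13:00.
Windows ≥ 15 min: 11:45–12:15, 12:45–13:00.

11:45–12:15, 12:45–13:00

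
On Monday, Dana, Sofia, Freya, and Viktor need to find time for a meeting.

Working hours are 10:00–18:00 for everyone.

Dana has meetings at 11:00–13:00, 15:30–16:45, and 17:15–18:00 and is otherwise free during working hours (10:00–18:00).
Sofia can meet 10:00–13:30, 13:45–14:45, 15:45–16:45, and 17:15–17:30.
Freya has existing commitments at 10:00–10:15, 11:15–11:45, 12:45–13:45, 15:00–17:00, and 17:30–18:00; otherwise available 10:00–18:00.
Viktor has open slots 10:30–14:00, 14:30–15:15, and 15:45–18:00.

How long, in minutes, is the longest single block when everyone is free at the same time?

30 minutes

Dana free within 10:00–18:00: 10:00–11:00, 13:00–15:30, 16:45–17:15.
Freya free within 10:00–18:00: 10:15–11:15, 11:45–12:45, 13:45–15:00, 17:00–17:30.
Dana ∩ Sofia: 10:00–11:00, 13:00–13:30, 13:45–14:45.
Dana ∩ Sofia ∩ Freya: 10:15–11:00, 13:45–14:45.
Dana ∩ Sofia ∩ Freya ∩ Viktor: 10:30–11:00, 13:45–14:00, 14:30–14:45.
Common window lengths: 30, 15, 15 min; longest is 30.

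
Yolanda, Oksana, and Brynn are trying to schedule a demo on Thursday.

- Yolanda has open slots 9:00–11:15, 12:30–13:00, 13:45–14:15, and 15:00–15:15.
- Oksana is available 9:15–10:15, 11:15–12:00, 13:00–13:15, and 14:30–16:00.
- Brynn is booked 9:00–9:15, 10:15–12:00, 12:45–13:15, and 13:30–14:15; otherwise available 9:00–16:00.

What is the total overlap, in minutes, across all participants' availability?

Brynn free within 09:00–16:00: 09:15–10:15, 12:00–12:45, 13:15–13:30, 14:15–16:00.
Yolanda ∩ Oksana: 09:15–10:15, 15:00–15:15.
Yolanda ∩ Oksana ∩ Brynn: 09:15–10:15, 15:00–15:15.
Total common minutes: 60 + 15 = 75.

75 minutes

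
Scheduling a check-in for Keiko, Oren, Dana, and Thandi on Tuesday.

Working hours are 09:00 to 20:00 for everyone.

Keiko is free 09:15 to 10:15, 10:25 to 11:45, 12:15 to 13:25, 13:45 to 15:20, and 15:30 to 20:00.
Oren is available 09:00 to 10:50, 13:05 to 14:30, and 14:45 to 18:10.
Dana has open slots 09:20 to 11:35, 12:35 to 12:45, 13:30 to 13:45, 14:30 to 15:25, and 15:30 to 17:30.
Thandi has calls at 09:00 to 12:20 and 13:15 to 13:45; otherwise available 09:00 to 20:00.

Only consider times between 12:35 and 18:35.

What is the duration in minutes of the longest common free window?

Thandi free within 09:00–20:00: 12:20–13:15, 13:45–20:00.
Keiko ∩ Oren: 09:15–10:15, 10:25–10:50, 13:05–13:25, 13:45–14:30, 14:45–15:20, 15:30–18:10.
Keiko ∩ Oren ∩ Dana: 09:20–10:15, 10:25–10:50, 14:45–15:20, 15:30–17:30.
Keiko ∩ Oren ∩ Dana ∩ Thandi: 14:45–15:20, 15:30–17:30.
Restricted to 12:35–18:35: 14:45–15:20, 15:30–17:30.
Common window lengths: 35, 120 min; longest is 120.

120 minutes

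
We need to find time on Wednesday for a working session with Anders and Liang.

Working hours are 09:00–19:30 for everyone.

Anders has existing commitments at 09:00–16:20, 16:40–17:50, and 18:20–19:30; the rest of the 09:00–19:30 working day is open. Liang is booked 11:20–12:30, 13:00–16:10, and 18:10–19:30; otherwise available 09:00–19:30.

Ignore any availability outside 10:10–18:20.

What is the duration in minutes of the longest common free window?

Anders free within 09:00–19:30: 16:20–16:40, 17:50–18:20.
Liang free within 09:00–19:30: 09:00–11:20, 12:30–13:00, 16:10–18:10.
Anders ∩ Liang: 16:20–16:40, 17:50–18:10.
Restricted to 10:10–18:20: 16:20–16:40, 17:50–18:10.
Common window lengths: 20, 20 min; longest is 20.

20 minutes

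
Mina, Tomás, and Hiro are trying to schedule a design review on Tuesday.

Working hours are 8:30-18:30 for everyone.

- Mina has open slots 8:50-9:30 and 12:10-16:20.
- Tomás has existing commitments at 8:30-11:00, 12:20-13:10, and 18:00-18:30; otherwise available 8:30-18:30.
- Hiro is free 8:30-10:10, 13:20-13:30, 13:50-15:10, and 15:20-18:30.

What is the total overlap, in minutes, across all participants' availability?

Tomás free within 08:30–18:30: 11:00–12:20, 13:10–18:00.
Mina ∩ Tomás: 12:10–12:20, 13:10–16:20.
Mina ∩ Tomás ∩ Hiro: 13:20–13:30, 13:50–15:10, 15:20–16:20.
Total common minutes: 10 + 80 + 60 = 150.

150 minutes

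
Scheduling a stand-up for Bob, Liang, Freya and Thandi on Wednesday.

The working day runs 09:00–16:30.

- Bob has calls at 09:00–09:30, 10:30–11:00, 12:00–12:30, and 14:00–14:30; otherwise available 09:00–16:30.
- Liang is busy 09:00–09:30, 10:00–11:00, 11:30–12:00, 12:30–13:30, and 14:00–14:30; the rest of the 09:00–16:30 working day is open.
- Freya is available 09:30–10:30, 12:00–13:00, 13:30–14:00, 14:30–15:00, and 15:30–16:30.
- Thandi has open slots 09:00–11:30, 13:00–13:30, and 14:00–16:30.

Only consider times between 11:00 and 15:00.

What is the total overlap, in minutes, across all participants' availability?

30 minutes

Bob free within 09:00–16:30: 09:30–10:30, 11:00–12:00, 12:30–14:00, 14:30–16:30.
Liang free within 09:00–16:30: 09:30–10:00, 11:00–11:30, 12:00–12:30, 13:30–14:00, 14:30–16:30.
Bob ∩ Liang: 09:30–10:00, 11:00–11:30, 13:30–14:00, 14:30–16:30.
Bob ∩ Liang ∩ Freya: 09:30–10:00, 13:30–14:00, 14:30–15:00, 15:30–16:30.
Bob ∩ Liang ∩ Freya ∩ Thandi: 09:30–10:00, 14:30–15:00, 15:30–16:30.
Restricted to 11:00–15:00: 14:30–15:00.
Total common minutes: 30.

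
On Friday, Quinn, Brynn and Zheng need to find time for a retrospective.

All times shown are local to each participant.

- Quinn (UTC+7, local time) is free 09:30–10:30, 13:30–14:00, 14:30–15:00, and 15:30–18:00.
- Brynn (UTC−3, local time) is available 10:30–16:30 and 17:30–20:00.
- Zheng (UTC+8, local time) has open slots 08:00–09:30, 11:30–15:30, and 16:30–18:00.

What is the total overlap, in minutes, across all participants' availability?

Quinn → UTC: 02:30–03:30, 06:30–07:00, 07:30–08:00, 08:30–11:00.
Brynn → UTC: 13:30–19:30, 20:30–23:00.
Zheng → UTC: 00:00–01:30, 03:30–07:30, 08:30–10:00.
Quinn ∩ Brynn: (none).
Quinn ∩ Brynn ∩ Zheng: (none).
Total common minutes: 0.

0 minutes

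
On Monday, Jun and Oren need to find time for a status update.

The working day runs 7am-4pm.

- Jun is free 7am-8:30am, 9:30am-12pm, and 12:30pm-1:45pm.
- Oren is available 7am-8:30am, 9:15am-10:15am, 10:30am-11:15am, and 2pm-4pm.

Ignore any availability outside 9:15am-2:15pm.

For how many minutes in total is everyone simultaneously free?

90 minutes

Jun ∩ Oren: 07:00–08:30, 09:30–10:15, 10:30–11:15.
Restricted to 09:15–14:15: 09:30–10:15, 10:30–11:15.
Total common minutes: 45 + 45 = 90.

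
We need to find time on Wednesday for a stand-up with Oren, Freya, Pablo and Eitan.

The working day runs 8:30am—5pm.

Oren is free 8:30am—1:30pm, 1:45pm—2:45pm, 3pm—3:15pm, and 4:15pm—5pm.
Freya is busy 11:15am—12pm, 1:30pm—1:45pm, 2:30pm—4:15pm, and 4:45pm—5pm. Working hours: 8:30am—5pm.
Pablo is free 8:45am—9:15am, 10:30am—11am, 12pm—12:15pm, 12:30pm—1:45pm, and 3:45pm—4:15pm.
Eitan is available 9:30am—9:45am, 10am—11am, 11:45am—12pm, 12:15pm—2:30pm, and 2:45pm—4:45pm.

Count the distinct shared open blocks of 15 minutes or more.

2

Freya free within 08:30–17:00: 08:30–11:15, 12:00–13:30, 13:45–14:30, 16:15–16:45.
Oren ∩ Freya: 08:30–11:15, 12:00–13:30, 13:45–14:30, 16:15–16:45.
Oren ∩ Freya ∩ Pablo: 08:45–09:15, 10:30–11:00, 12:00–12:15, 12:30–13:30.
Oren ∩ Freya ∩ Pablo ∩ Eitan: 10:30–11:00, 12:30–13:30.
Windows ≥ 15 min: 10:30–11:00, 12:30–13:30.
That's 2 windows.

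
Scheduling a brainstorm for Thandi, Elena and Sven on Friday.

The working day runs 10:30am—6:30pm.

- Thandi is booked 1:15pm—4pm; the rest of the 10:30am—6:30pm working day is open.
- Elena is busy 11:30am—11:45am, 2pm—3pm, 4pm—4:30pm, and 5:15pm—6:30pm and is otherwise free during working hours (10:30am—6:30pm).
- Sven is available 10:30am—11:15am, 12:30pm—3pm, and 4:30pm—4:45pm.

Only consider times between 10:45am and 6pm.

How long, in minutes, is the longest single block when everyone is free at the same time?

45 minutes

Thandi free within 10:30–18:30: 10:30–13:15, 16:00–18:30.
Elena free within 10:30–18:30: 10:30–11:30, 11:45–14:00, 15:00–16:00, 16:30–17:15.
Thandi ∩ Elena: 10:30–11:30, 11:45–13:15, 16:30–17:15.
Thandi ∩ Elena ∩ Sven: 10:30–11:15, 12:30–13:15, 16:30–16:45.
Restricted to 10:45–18:00: 10:45–11:15, 12:30–13:15, 16:30–16:45.
Common window lengths: 30, 45, 15 min; longest is 45.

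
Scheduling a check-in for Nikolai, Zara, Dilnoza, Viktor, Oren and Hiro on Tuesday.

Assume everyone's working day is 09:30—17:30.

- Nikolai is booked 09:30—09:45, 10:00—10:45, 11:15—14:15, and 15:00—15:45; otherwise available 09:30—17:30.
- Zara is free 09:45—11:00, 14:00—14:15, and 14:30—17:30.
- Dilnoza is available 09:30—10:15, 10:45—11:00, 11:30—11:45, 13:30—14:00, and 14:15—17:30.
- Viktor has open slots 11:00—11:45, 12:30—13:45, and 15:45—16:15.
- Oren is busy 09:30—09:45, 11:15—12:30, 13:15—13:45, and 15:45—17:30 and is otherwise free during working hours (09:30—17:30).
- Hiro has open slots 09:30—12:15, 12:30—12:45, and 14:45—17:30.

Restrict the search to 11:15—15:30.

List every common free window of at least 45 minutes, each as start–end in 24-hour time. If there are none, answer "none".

none

Nikolai free within 09:30–17:30: 09:45–10:00, 10:45–11:15, 14:15–15:00, 15:45–17:30.
Oren free within 09:30–17:30: 09:45–11:15, 12:30–13:15, 13:45–15:45.
Nikolai ∩ Zara: 09:45–10:00, 10:45–11:00, 14:30–15:00, 15:45–17:30.
Nikolai ∩ Zara ∩ Dilnoza: 09:45–10:00, 10:45–11:00, 14:30–15:00, 15:45–17:30.
Nikolai ∩ Zara ∩ Dilnoza ∩ Viktor: 15:45–16:15.
Nikolai ∩ Zara ∩ Dilnoza ∩ Viktor ∩ Oren: (none).
Nikolai ∩ Zara ∩ Dilnoza ∩ Viktor ∩ Oren ∩ Hiro: (none).
Restricted to 11:15–15:30: (none).
Windows ≥ 45 min: (none).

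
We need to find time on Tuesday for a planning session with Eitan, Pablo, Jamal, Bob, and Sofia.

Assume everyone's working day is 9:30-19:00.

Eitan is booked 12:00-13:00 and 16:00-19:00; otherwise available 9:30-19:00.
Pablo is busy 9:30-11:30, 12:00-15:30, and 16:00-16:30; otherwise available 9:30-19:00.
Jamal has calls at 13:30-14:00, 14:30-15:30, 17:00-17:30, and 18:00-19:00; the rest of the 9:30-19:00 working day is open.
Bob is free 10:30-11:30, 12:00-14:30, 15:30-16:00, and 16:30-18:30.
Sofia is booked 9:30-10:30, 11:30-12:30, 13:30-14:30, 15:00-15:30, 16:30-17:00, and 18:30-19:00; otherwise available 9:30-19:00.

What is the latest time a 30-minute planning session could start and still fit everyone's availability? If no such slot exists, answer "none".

Eitan free within 09:30–19:00: 09:30–12:00, 13:00–16:00.
Pablo free within 09:30–19:00: 11:30–12:00, 15:30–16:00, 16:30–19:00.
Jamal free within 09:30–19:00: 09:30–13:30, 14:00–14:30, 15:30–17:00, 17:30–18:00.
Sofia free within 09:30–19:00: 10:30–11:30, 12:30–13:30, 14:30–15:00, 15:30–16:30, 17:00–18:30.
Eitan ∩ Pablo: 11:30–12:00, 15:30–16:00.
Eitan ∩ Pablo ∩ Jamal: 11:30–12:00, 15:30–16:00.
Eitan ∩ Pablo ∩ Jamal ∩ Bob: 15:30–16:00.
Eitan ∩ Pablo ∩ Jamal ∩ Bob ∩ Sofia: 15:30–16:00.
Windows ≥ 30 min: 15:30–16:00.
Latest start in the last window 15:30–16:00 is 16:00 − 30 min = 15:30.

15:30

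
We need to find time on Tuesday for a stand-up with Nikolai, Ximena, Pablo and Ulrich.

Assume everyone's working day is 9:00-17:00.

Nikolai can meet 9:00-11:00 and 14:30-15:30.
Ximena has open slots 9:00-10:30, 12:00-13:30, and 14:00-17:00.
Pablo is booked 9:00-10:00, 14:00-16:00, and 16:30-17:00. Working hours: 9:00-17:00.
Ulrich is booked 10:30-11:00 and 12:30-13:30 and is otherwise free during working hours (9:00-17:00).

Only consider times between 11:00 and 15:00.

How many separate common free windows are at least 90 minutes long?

Pablo free within 09:00–17:00: 10:00–14:00, 16:00–16:30.
Ulrich free within 09:00–17:00: 09:00–10:30, 11:00–12:30, 13:30–17:00.
Nikolai ∩ Ximena: 09:00–10:30, 14:30–15:30.
Nikolai ∩ Ximena ∩ Pablo: 10:00–10:30.
Nikolai ∩ Ximena ∩ Pablo ∩ Ulrich: 10:00–10:30.
Restricted to 11:00–15:00: (none).
Windows ≥ 90 min: (none).
That's 0 windows.

0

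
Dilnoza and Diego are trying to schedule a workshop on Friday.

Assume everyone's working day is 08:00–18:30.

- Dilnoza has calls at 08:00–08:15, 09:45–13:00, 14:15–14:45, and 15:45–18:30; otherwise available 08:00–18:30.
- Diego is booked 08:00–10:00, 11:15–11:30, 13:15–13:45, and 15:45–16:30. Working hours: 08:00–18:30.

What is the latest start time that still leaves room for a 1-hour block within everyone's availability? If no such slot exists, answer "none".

Dilnoza free within 08:00–18:30: 08:15–09:45, 13:00–14:15, 14:45–15:45.
Diego free within 08:00–18:30: 10:00–11:15, 11:30–13:15, 13:45–15:45, 16:30–18:30.
Dilnoza ∩ Diego: 13:00–13:15, 13:45–14:15, 14:45–15:45.
Windows ≥ 60 min: 14:45–15:45.
Latest start in the last window 14:45–15:45 is 15:45 − 60 min = 14:45.

14:45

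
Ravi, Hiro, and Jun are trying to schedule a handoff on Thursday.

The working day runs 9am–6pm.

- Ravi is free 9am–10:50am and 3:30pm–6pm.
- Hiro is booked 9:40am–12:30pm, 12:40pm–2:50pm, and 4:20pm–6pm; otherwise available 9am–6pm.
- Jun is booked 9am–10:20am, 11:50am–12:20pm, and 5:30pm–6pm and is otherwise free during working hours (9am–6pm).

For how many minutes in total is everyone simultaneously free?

Hiro free within 09:00–18:00: 09:00–09:40, 12:30–12:40, 14:50–16:20.
Jun free within 09:00–18:00: 10:20–11:50, 12:20–17:30.
Ravi ∩ Hiro: 09:00–09:40, 15:30–16:20.
Ravi ∩ Hiro ∩ Jun: 15:30–16:20.
Total common minutes: 50.

50 minutes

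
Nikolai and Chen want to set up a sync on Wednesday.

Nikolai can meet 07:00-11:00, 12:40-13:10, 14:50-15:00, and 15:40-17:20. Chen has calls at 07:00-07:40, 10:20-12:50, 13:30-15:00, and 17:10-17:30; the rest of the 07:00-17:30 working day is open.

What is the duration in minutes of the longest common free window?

160 minutes

Chen free within 07:00–17:30: 07:40–10:20, 12:50–13:30, 15:00–17:10.
Nikolai ∩ Chen: 07:40–10:20, 12:50–13:10, 15:40–17:10.
Common window lengths: 160, 20, 90 min; longest is 160.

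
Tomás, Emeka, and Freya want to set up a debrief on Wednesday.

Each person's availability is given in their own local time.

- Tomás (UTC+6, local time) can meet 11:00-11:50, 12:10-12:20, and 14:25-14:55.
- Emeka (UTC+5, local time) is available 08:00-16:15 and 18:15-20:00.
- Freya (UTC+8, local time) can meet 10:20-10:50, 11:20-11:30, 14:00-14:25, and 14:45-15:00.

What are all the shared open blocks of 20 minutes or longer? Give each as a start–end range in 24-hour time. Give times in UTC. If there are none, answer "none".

none

Tomás → UTC: 05:00–05:50, 06:10–06:20, 08:25–08:55.
Emeka → UTC: 03:00–11:15, 13:15–15:00.
Freya → UTC: 02:20–02:50, 03:20–03:30, 06:00–06:25, 06:45–07:00.
Tomás ∩ Emeka: 05:00–05:50, 06:10–06:20, 08:25–08:55.
Tomás ∩ Emeka ∩ Freya: 06:10–06:20.
Windows ≥ 20 min: (none).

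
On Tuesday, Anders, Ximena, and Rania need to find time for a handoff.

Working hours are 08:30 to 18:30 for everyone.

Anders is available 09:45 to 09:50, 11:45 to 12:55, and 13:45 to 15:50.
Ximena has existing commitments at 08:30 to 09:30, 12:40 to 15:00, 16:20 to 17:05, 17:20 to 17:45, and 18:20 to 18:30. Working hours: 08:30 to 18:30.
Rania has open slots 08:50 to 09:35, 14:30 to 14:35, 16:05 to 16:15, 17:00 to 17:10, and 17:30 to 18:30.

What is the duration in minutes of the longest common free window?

0 minutes

Ximena free within 08:30–18:30: 09:30–12:40, 15:00–16:20, 17:05–17:20, 17:45–18:20.
Anders ∩ Ximena: 09:45–09:50, 11:45–12:40, 15:00–15:50.
Anders ∩ Ximena ∩ Rania: (none).
No common window.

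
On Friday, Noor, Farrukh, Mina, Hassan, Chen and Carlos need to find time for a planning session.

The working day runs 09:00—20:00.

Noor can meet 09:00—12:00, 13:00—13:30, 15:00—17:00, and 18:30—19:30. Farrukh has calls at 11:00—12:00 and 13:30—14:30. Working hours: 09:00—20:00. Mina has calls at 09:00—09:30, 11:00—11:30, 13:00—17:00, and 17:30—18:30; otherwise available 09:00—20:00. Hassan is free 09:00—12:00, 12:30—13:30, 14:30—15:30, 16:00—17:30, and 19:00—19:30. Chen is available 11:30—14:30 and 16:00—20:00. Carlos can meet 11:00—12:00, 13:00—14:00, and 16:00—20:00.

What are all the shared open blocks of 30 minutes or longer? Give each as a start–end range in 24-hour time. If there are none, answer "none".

19:00–19:30

Farrukh free within 09:00–20:00: 09:00–11:00, 12:00–13:30, 14:30–20:00.
Mina free within 09:00–20:00: 09:30–11:00, 11:30–13:00, 17:00–17:30, 18:30–20:00.
Noor ∩ Farrukh: 09:00–11:00, 13:00–13:30, 15:00–17:00, 18:30–19:30.
Noor ∩ Farrukh ∩ Mina: 09:30–11:00, 18:30–19:30.
Noor ∩ Farrukh ∩ Mina ∩ Hassan: 09:30–11:00, 19:00–19:30.
Noor ∩ Farrukh ∩ Mina ∩ Hassan ∩ Chen: 19:00–19:30.
Noor ∩ Farrukh ∩ Mina ∩ Hassan ∩ Chen ∩ Carlos: 19:00–19:30.
Windows ≥ 30 min: 19:00–19:30.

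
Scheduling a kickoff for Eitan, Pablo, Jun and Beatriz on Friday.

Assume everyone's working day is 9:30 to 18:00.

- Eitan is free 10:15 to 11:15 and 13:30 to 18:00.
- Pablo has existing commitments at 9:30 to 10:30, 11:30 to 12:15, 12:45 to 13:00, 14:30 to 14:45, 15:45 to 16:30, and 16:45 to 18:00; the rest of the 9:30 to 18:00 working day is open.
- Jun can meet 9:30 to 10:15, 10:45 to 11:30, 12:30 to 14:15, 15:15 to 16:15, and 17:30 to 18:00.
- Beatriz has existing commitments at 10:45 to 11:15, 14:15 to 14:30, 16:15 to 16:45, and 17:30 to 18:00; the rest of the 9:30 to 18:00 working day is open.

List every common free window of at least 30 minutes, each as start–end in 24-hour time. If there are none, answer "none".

Pablo free within 09:30–18:00: 10:30–11:30, 12:15–12:45, 13:00–14:30, 14:45–15:45, 16:30–16:45.
Beatriz free within 09:30–18:00: 09:30–10:45, 11:15–14:15, 14:30–16:15, 16:45–17:30.
Eitan ∩ Pablo: 10:30–11:15, 13:30–14:30, 14:45–15:45, 16:30–16:45.
Eitan ∩ Pablo ∩ Jun: 10:45–11:15, 13:30–14:15, 15:15–15:45.
Eitan ∩ Pablo ∩ Jun ∩ Beatriz: 13:30–14:15, 15:15–15:45.
Windows ≥ 30 min: 13:30–14:15, 15:15–15:45.

13:30–14:15, 15:15–15:45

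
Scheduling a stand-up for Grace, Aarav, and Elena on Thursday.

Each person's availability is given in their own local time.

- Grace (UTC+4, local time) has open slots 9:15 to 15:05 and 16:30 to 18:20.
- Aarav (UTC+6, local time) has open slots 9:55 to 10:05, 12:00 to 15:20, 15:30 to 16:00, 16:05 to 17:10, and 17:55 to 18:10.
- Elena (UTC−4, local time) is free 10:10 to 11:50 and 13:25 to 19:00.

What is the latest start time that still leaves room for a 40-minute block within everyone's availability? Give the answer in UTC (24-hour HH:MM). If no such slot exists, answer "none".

none

Grace → UTC: 05:15–11:05, 12:30–14:20.
Aarav → UTC: 03:55–04:05, 06:00–09:20, 09:30–10:00, 10:05–11:10, 11:55–12:10.
Elena → UTC: 14:10–15:50, 17:25–23:00.
Grace ∩ Aarav: 06:00–09:20, 09:30–10:00, 10:05–11:05.
Grace ∩ Aarav ∩ Elena: (none).
Windows ≥ 40 min: (none).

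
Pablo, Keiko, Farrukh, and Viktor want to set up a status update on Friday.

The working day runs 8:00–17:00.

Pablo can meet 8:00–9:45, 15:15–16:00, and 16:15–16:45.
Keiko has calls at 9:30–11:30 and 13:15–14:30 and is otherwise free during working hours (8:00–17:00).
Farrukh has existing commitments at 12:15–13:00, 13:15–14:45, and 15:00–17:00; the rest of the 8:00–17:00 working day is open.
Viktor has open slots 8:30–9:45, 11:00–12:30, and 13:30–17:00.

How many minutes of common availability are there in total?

60 minutes

Keiko free within 08:00–17:00: 08:00–09:30, 11:30–13:15, 14:30–17:00.
Farrukh free within 08:00–17:00: 08:00–12:15, 13:00–13:15, 14:45–15:00.
Pablo ∩ Keiko: 08:00–09:30, 15:15–16:00, 16:15–16:45.
Pablo ∩ Keiko ∩ Farrukh: 08:00–09:30.
Pablo ∩ Keiko ∩ Farrukh ∩ Viktor: 08:30–09:30.
Total common minutes: 60.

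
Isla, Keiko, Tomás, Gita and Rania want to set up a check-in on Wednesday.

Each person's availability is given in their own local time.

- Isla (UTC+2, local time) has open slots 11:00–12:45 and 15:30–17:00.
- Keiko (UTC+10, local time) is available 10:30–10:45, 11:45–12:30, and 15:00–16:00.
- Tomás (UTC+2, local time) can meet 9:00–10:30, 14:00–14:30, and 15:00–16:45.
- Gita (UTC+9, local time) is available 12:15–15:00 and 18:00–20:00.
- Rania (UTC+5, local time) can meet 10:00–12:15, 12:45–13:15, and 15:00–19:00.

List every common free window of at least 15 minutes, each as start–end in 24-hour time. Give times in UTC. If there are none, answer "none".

Isla → UTC: 09:00–10:45, 13:30–15:00.
Keiko → UTC: 00:30–00:45, 01:45–02:30, 05:00–06:00.
Tomás → UTC: 07:00–08:30, 12:00–12:30, 13:00–14:45.
Gita → UTC: 03:15–06:00, 09:00–11:00.
Rania → UTC: 05:00–07:15, 07:45–08:15, 10:00–14:00.
Isla ∩ Keiko: (none).
Isla ∩ Keiko ∩ Tomás: (none).
Isla ∩ Keiko ∩ Tomás ∩ Gita: (none).
Isla ∩ Keiko ∩ Tomás ∩ Gita ∩ Rania: (none).
Windows ≥ 15 min: (none).

none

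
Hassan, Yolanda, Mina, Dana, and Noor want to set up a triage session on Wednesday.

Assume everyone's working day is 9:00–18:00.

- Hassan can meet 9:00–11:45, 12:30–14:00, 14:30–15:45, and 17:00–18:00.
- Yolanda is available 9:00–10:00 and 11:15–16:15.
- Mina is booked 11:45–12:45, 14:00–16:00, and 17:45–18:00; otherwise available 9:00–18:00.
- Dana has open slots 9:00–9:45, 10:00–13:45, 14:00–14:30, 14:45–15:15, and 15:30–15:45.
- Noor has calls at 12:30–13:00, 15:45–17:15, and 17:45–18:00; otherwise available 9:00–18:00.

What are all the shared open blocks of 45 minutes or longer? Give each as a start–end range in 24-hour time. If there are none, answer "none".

09:00–09:45, 13:00–13:45

Mina free within 09:00–18:00: 09:00–11:45, 12:45–14:00, 16:00–17:45.
Noor free within 09:00–18:00: 09:00–12:30, 13:00–15:45, 17:15–17:45.
Hassan ∩ Yolanda: 09:00–10:00, 11:15–11:45, 12:30–14:00, 14:30–15:45.
Hassan ∩ Yolanda ∩ Mina: 09:00–10:00, 11:15–11:45, 12:45–14:00.
Hassan ∩ Yolanda ∩ Mina ∩ Dana: 09:00–09:45, 11:15–11:45, 12:45–13:45.
Hassan ∩ Yolanda ∩ Mina ∩ Dana ∩ Noor: 09:00–09:45, 11:15–11:45, 13:00–13:45.
Windows ≥ 45 min: 09:00–09:45, 13:00–13:45.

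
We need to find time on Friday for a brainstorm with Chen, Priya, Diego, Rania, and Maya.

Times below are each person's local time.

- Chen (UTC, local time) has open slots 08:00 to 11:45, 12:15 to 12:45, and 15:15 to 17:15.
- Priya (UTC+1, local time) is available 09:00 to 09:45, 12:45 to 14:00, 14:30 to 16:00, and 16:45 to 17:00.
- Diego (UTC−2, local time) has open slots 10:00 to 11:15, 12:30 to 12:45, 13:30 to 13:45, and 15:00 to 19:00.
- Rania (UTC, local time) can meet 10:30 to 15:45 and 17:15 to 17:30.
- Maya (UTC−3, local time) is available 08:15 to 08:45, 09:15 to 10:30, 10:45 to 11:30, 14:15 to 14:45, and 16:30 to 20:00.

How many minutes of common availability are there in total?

30 minutes

Chen → UTC: 08:00–11:45, 12:15–12:45, 15:15–17:15.
Priya → UTC: 08:00–08:45, 11:45–13:00, 13:30–15:00, 15:45–16:00.
Diego → UTC: 12:00–13:15, 14:30–14:45, 15:30–15:45, 17:00–21:00.
Rania → UTC: 10:30–15:45, 17:15–17:30.
Maya → UTC: 11:15–11:45, 12:15–13:30, 13:45–14:30, 17:15–17:45, 19:30–23:00.
Chen ∩ Priya: 08:00–08:45, 12:15–12:45, 15:45–16:00.
Chen ∩ Priya ∩ Diego: 12:15–12:45.
Chen ∩ Priya ∩ Diego ∩ Rania: 12:15–12:45.
Chen ∩ Priya ∩ Diego ∩ Rania ∩ Maya: 12:15–12:45.
Total common minutes: 30.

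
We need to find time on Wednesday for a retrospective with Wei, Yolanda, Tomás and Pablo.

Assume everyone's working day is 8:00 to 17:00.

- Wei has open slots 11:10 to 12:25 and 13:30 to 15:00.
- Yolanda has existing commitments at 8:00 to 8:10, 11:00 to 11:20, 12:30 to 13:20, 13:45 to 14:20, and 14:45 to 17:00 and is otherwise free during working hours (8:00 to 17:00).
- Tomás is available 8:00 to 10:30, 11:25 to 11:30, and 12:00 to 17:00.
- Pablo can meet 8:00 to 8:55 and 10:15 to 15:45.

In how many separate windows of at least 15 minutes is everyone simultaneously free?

3

Yolanda free within 08:00–17:00: 08:10–11:00, 11:20–12:30, 13:20–13:45, 14:20–14:45.
Wei ∩ Yolanda: 11:20–12:25, 13:30–13:45, 14:20–14:45.
Wei ∩ Yolanda ∩ Tomás: 11:25–11:30, 12:00–12:25, 13:30–13:45, 14:20–14:45.
Wei ∩ Yolanda ∩ Tomás ∩ Pablo: 11:25–11:30, 12:00–12:25, 13:30–13:45, 14:20–14:45.
Windows ≥ 15 min: 12:00–12:25, 13:30–13:45, 14:20–14:45.
That's 3 windows.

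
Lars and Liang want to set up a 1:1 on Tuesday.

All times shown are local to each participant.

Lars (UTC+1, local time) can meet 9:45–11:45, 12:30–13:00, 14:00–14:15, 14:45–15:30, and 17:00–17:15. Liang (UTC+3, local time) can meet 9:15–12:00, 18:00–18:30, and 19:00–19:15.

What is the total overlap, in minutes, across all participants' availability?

30 minutes

Lars → UTC: 08:45–10:45, 11:30–12:00, 13:00–13:15, 13:45–14:30, 16:00–16:15.
Liang → UTC: 06:15–09:00, 15:00–15:30, 16:00–16:15.
Lars ∩ Liang: 08:45–09:00, 16:00–16:15.
Total common minutes: 15 + 15 = 30.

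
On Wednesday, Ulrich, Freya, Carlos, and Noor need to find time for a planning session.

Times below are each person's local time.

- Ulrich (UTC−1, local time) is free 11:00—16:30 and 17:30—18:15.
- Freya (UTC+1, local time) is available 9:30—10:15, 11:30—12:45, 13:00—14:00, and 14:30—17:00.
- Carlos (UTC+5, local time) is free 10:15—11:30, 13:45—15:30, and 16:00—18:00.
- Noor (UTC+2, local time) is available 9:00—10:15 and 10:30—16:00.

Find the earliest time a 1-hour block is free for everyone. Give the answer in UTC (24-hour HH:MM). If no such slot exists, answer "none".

12:00

Ulrich → UTC: 12:00–17:30, 18:30–19:15.
Freya → UTC: 08:30–09:15, 10:30–11:45, 12:00–13:00, 13:30–16:00.
Carlos → UTC: 05:15–06:30, 08:45–10:30, 11:00–13:00.
Noor → UTC: 07:00–08:15, 08:30–14:00.
Ulrich ∩ Freya: 12:00–13:00, 13:30–16:00.
Ulrich ∩ Freya ∩ Carlos: 12:00–13:00.
Ulrich ∩ Freya ∩ Carlos ∩ Noor: 12:00–13:00.
Windows ≥ 60 min: 12:00–13:00.
Earliest such window starts at 12:00.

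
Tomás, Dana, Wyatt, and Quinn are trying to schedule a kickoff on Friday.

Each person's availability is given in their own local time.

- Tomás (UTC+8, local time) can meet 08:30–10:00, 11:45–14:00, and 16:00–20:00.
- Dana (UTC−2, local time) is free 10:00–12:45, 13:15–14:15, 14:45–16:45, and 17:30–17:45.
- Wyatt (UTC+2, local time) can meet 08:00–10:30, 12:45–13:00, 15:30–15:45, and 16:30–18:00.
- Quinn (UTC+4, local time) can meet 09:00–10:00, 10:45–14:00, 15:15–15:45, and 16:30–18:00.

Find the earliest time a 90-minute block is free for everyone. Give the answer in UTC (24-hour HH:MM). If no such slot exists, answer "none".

Tomás → UTC: 00:30–02:00, 03:45–06:00, 08:00–12:00.
Dana → UTC: 12:00–14:45, 15:15–16:15, 16:45–18:45, 19:30–19:45.
Wyatt → UTC: 06:00–08:30, 10:45–11:00, 13:30–13:45, 14:30–16:00.
Quinn → UTC: 05:00–06:00, 06:45–10:00, 11:15–11:45, 12:30–14:00.
Tomás ∩ Dana: (none).
Tomás ∩ Dana ∩ Wyatt: (none).
Tomás ∩ Dana ∩ Wyatt ∩ Quinn: (none).
Windows ≥ 90 min: (none).

none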